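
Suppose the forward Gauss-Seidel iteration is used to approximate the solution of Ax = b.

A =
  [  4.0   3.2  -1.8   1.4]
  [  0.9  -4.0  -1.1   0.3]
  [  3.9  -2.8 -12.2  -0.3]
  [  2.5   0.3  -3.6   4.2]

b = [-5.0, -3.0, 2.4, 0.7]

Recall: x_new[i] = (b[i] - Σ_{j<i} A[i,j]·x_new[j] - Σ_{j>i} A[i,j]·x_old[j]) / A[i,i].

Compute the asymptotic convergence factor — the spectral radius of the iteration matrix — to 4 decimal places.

0.3539

Let D = diag(4, -4, -12.2, 4.2); L, U the strict triangles.
GS T = -(D+L)⁻¹U: row 0 first, T[0,2] = -(-1.8)/(4) = +0.4500; later rows by forward substitution.
  T[0,:] = [+0.0000 -0.8000 +0.4500 -0.3500]
  T[1,:] = [+0.0000 -0.1800 -0.1738 -0.0038]
  T[2,:] = [+0.0000 -0.2144 +0.1837 -0.1356]
  T[3,:] = [+0.0000 +0.3053 -0.0980 +0.0924]
|λ(T)| sorted: 0.3539, 0.2156, 0.0422, 0.0000.
spectral radius ρ = 0.3539; 0.3539 < 1 ⇒ converges.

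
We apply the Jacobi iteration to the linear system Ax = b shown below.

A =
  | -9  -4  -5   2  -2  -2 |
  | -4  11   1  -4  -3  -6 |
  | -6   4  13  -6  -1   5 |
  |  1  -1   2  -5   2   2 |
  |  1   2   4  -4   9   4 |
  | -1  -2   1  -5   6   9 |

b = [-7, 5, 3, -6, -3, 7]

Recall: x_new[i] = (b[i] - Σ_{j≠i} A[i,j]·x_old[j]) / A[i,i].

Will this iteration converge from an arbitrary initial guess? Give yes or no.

Split A = D + L + U, D = diag(-9, 11, 13, -5, 9, 9).
T_J = -D⁻¹(L+U): T[3,0] = -(1)/(-5) = +0.2000; T[3,3] = 0.
  T[0,:] = [+0.0000 -0.4444 -0.5556 +0.2222 -0.2222 -0.2222]
  T[1,:] = [+0.3636 +0.0000 -0.0909 +0.3636 +0.2727 +0.5455]
  T[2,:] = [+0.4615 -0.3077 +0.0000 +0.4615 +0.0769 -0.3846]
  T[3,:] = [+0.2000 -0.2000 +0.4000 +0.0000 +0.4000 +0.4000]
  T[4,:] = [-0.1111 -0.2222 -0.4444 +0.4444 +0.0000 -0.4444]
  T[5,:] = [+0.1111 +0.2222 -0.1111 +0.5556 -0.6667 +0.0000]
|eigenvalues of T|: 1.1469, 0.5636, 0.5636, 0.5159, 0.5159, 0.4341.
ρ(T) = max|λ| = 1.1469; 1.1469 > 1 ⇒ diverges.

no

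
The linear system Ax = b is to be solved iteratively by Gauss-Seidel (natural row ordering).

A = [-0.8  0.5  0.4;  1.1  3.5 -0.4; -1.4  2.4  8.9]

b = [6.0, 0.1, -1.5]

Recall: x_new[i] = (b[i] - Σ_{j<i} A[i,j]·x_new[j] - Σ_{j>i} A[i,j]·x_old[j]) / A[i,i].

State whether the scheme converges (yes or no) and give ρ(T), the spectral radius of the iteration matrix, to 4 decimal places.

yes, ρ = 0.1717

Diagonal D = diag(-0.8, 3.5, 8.9); L, U strict lower/upper.
T_GS = -(D+L)⁻¹U: row 0 first, T[0,1] = -(0.5)/(-0.8) = +0.6250; later rows by forward substitution.
  T[0,:] = [+0.0000  +0.6250  +0.5000]
  T[1,:] = [+0.0000  -0.1964  -0.0429]
  T[2,:] = [+0.0000  +0.1513  +0.0902]
eigenvalue magnitudes: 0.1717, 0.0655, 0.0000.
spectral radius ρ = 0.1717; 0.1717 < 1 ⇒ converges.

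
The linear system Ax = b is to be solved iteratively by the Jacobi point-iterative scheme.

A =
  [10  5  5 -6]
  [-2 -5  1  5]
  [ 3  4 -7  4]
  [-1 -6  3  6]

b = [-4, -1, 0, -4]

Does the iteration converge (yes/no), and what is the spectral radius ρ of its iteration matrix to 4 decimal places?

Split A = D + L + U, D = diag(10, -5, -7, 6).
Jacobi T = -D⁻¹(L+U): T[1,2] = -(1)/(-5) = +0.2000; T[1,1] = 0.
  T[0,:] = [+0.0000  -0.5000  -0.5000  +0.6000]
  T[1,:] = [-0.4000  +0.0000  +0.2000  +1.0000]
  T[2,:] = [+0.4286  +0.5714  +0.0000  +0.5714]
  T[3,:] = [+0.1667  +1.0000  -0.5000  +0.0000]
eigenvalue magnitudes: 1.3022, 0.9435, 0.6656, 0.6656.
ρ = 1.3022; 1.3022 > 1: divergent.

no, ρ = 1.3022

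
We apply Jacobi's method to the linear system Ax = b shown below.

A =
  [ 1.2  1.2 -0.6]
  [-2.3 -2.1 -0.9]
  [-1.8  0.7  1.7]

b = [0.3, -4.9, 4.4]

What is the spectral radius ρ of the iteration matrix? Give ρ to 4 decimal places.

1.5012

Let D = diag(1.2, -2.1, 1.7); L, U the strict triangles.
T_J = -D⁻¹(L+U): T[1,2] = -(-0.9)/(-2.1) = -0.4286; T[1,1] = 0.
  T[0,:] = [+0.0000, -1.0000, +0.5000]
  T[1,:] = [-1.0952, +0.0000, -0.4286]
  T[2,:] = [+1.0588, -0.4118, +0.0000]
|roots of det(T-λI)|: 1.5012, 1.0836, 0.4176.
spectral radius ρ = 1.5012; 1.5012 > 1: divergent.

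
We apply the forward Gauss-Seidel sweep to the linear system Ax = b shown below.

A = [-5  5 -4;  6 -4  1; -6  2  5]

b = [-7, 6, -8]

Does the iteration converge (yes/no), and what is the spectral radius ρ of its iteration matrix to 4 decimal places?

no, ρ = 1.1753

Let D = diag(-5, -4, 5); L, U the strict triangles.
Gauss-Seidel: T = -(D+L)⁻¹U, row 0 first, T[0,1] = -(5)/(-5) = +1.0000; later rows by forward substitution.
  T[0,:] = [+0.0000, +1.0000, -0.8000]
  T[1,:] = [+0.0000, +1.5000, -0.9500]
  T[2,:] = [+0.0000, +0.6000, -0.5800]
moduli |λ_i(T)| = 1.1753, 0.2553, 0.0000.
spectral radius ρ = 1.1753; 1.1753 > 1: divergent.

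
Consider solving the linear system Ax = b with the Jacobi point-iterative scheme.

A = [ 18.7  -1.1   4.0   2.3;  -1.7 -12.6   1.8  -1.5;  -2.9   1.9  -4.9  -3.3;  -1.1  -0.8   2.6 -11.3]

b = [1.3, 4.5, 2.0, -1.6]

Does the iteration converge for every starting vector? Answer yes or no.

yes

Write A = D+L+U with D = diag(18.7, -12.6, -4.9, -11.3).
T_J = -D⁻¹(L+U): T[2,1] = -(1.9)/(-4.9) = +0.3878; T[2,2] = 0.
  T[0,:] = [+0.0000, +0.0588, -0.2139, -0.1230]
  T[1,:] = [-0.1349, +0.0000, +0.1429, -0.1190]
  T[2,:] = [-0.5918, +0.3878, +0.0000, -0.6735]
  T[3,:] = [-0.0973, -0.0708, +0.2301, +0.0000]
|eigenvalues of T|: 0.2323, 0.1657, 0.1657, 0.0465.
ρ(T) = max|λ| = 0.2323; 0.2323 < 1, so it converges for any x₀.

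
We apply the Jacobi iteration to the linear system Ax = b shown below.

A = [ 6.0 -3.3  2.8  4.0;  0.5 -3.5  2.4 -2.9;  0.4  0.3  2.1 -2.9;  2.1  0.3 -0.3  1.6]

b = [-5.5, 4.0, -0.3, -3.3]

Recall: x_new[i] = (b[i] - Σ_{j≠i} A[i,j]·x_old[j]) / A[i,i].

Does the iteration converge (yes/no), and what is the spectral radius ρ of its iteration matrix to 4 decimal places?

no, ρ = 1.4095

Split A = D + L + U, D = diag(6, -3.5, 2.1, 1.6).
Jacobi T = -D⁻¹(L+U): T[3,1] = -(0.3)/(1.6) = -0.1875; T[3,3] = 0.
  T[0,:] = [+0.0000 +0.5500 -0.4667 -0.6667]
  T[1,:] = [+0.1429 +0.0000 +0.6857 -0.8286]
  T[2,:] = [-0.1905 -0.1429 +0.0000 +1.3810]
  T[3,:] = [-1.3125 -0.1875 +0.1875 +0.0000]
|roots of det(T-λI)|: 1.4095, 1.0894, 1.0894, 0.3227.
ρ(T) = max|λ| = 1.4095; 1.4095 > 1: divergent.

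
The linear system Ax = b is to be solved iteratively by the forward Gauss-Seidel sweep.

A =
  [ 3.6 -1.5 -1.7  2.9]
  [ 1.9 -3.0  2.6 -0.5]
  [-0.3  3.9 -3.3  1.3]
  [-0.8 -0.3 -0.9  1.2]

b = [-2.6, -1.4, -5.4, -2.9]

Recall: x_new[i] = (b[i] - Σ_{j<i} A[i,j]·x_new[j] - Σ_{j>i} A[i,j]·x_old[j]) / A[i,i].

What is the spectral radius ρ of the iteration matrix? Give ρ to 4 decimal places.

Write A = D+L+U with D = diag(3.6, -3, -3.3, 1.2).
Gauss-Seidel: T = -(D+L)⁻¹U, row 0 first, T[0,1] = -(-1.5)/(3.6) = +0.4167; later rows by forward substitution.
  T[0,:] = [+0.0000, +0.4167, +0.4722, -0.8056]
  T[1,:] = [+0.0000, +0.2639, +1.1657, -0.6769]
  T[2,:] = [+0.0000, +0.2740, +1.3348, -0.3327]
  T[3,:] = [+0.0000, +0.5492, +1.6073, -0.9558]
|λ(T)| sorted: 1.1995, 0.2812, 0.2812, 0.0000.
ρ(T) = max|λ| = 1.1995; 1.1995 > 1: divergent.

1.1995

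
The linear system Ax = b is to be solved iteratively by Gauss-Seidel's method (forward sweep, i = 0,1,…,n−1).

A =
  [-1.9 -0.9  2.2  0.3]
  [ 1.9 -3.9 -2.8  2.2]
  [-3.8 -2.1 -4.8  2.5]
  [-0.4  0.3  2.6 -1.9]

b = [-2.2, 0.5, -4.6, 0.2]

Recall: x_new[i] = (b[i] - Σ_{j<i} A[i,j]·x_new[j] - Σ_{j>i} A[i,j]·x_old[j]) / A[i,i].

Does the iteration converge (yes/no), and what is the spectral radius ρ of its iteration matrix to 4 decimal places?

Diagonal D = diag(-1.9, -3.9, -4.8, -1.9); L, U strict lower/upper.
Gauss-Seidel: T = -(D+L)⁻¹U, row 0 first, T[0,2] = -(2.2)/(-1.9) = +1.1579; later rows by forward substitution.
  T[0,:] = [+0.0000  -0.4737  +1.1579  +0.1579]
  T[1,:] = [+0.0000  -0.2308  -0.1538  +0.6410]
  T[2,:] = [+0.0000  +0.4760  -0.8494  +0.1154]
  T[3,:] = [+0.0000  +0.7146  -1.4303  +0.2259]
|eigenvalues of T|: 1.1224, 0.1823, 0.1823, 0.0000.
spectral radius ρ = 1.1224; 1.1224 > 1 ⇒ diverges.

no, ρ = 1.1224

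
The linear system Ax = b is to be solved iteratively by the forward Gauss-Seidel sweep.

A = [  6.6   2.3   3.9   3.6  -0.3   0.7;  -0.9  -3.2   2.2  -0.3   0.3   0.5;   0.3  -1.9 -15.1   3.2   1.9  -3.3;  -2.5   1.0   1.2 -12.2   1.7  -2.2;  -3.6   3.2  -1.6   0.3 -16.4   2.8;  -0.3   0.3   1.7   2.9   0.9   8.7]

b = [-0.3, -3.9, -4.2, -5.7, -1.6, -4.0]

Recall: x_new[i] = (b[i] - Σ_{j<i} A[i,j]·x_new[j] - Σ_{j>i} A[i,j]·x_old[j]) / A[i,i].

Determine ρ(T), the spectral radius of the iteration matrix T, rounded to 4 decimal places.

Let D = diag(6.6, -3.2, -15.1, -12.2, -16.4, 8.7); L, U the strict triangles.
GS T = -(D+L)⁻¹U: row 0 first, T[0,2] = -(3.9)/(6.6) = -0.5909; later rows by forward substitution.
  T[0,:] = [+0.0000 -0.3485 -0.5909 -0.5455 +0.0455 -0.1061]
  T[1,:] = [+0.0000 +0.0980 +0.8537 +0.0597 +0.0810 +0.1861]
  T[2,:] = [+0.0000 -0.0193 -0.1192 +0.1936 +0.1165 -0.2441]
  T[3,:] = [+0.0000 +0.0776 +0.1793 +0.1357 +0.1481 -0.1673]
  T[4,:] = [+0.0000 +0.0989 +0.3112 +0.1150 -0.0028 +0.2511]
  T[5,:] = [+0.0000 -0.0477 -0.1185 -0.1158 -0.0731 +0.0674]
moduli |λ_i(T)| = 0.5161, 0.2082, 0.2082, 0.0953, 0.0195, 0.0000.
ρ(T) = max|λ| = 0.5161; 0.5161 < 1 ⇒ converges.

0.5161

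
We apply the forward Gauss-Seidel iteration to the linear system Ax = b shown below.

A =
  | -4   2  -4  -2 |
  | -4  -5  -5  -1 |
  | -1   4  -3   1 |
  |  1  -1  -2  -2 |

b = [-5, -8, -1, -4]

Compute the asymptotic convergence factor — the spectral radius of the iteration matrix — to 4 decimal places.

A = D + L + U where D = diag(-4, -5, -3, -2).
Gauss-Seidel: T = -(D+L)⁻¹U, row 0 first, T[0,1] = -(2)/(-4) = +0.5000; later rows by forward substitution.
  T[0,:] = [+0.0000  +0.5000  -1.0000  -0.5000]
  T[1,:] = [+0.0000  -0.4000  -0.2000  +0.2000]
  T[2,:] = [+0.0000  -0.7000  +0.0667  +0.7667]
  T[3,:] = [+0.0000  +1.1500  -0.4667  -1.1167]
moduli |λ_i(T)| = 1.2347, 0.2598, 0.2598, 0.0000.
spectral radius ρ = 1.2347; 1.2347 > 1 ⇒ diverges.

1.2347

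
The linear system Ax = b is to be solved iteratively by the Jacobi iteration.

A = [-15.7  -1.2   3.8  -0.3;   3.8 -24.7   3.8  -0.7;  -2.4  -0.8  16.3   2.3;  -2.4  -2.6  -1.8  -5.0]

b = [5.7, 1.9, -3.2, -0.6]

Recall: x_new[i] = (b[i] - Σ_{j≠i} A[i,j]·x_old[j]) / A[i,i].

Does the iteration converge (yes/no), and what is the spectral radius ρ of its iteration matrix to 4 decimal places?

yes, ρ = 0.4325

Write A = D+L+U with D = diag(-15.7, -24.7, 16.3, -5).
Jacobi: T = -D⁻¹(L+U), T[2,1] = -(-0.8)/(16.3) = +0.0491; T[2,2] = 0.
  T[0,:] = [+0.0000 -0.0764 +0.2420 -0.0191]
  T[1,:] = [+0.1538 +0.0000 +0.1538 -0.0283]
  T[2,:] = [+0.1472 +0.0491 +0.0000 -0.1411]
  T[3,:] = [-0.4800 -0.5200 -0.3600 +0.0000]
eigenvalue magnitudes: 0.4325, 0.2080, 0.2080, 0.1209.
ρ(T) = max|λ| = 0.4325; 0.4325 < 1, so it converges for any x₀.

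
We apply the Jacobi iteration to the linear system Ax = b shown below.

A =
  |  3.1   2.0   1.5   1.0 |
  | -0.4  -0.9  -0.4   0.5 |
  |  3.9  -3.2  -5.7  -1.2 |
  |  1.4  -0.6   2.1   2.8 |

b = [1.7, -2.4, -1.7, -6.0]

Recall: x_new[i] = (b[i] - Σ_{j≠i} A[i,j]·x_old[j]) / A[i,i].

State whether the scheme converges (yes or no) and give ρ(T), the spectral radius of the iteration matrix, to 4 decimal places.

Split A = D + L + U, D = diag(3.1, -0.9, -5.7, 2.8).
Jacobi: T = -D⁻¹(L+U), T[2,0] = -(3.9)/(-5.7) = +0.6842; T[2,2] = 0.
  T[0,:] = [+0.0000 -0.6452 -0.4839 -0.3226]
  T[1,:] = [-0.4444 +0.0000 -0.4444 +0.5556]
  T[2,:] = [+0.6842 -0.5614 +0.0000 -0.2105]
  T[3,:] = [-0.5000 +0.2143 -0.7500 +0.0000]
|eigenvalues of T|: 1.1546, 0.6396, 0.6396, 0.3478.
spectral radius ρ = 1.1546; 1.1546 > 1: divergent.

no, ρ = 1.1546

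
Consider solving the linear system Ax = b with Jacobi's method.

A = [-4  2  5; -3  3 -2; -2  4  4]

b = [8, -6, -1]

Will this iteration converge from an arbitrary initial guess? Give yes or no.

Split A = D + L + U, D = diag(-4, 3, 4).
Jacobi T = -D⁻¹(L+U): T[2,0] = -(-2)/(4) = +0.5000; T[2,2] = 0.
  T[0,:] = [+0.0000, +0.5000, +1.2500]
  T[1,:] = [+1.0000, +0.0000, +0.6667]
  T[2,:] = [+0.5000, -1.0000, +0.0000]
|roots of det(T-λI)|: 1.1749, 0.9602, 0.9602.
ρ = 1.1749; 1.1749 > 1: divergent.

no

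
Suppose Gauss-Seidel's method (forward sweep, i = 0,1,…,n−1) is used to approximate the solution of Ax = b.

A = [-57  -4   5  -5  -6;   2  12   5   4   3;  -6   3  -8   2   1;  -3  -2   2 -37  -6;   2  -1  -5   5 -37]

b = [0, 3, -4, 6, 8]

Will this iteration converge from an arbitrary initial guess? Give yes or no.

yes

Diagonal D = diag(-57, 12, -8, -37, -37); L, U strict lower/upper.
T_GS = -(D+L)⁻¹U: row 0 first, T[0,2] = -(5)/(-57) = +0.0877; later rows by forward substitution.
  T[0,:] = [+0.0000 -0.0702 +0.0877 -0.0877 -0.1053]
  T[1,:] = [+0.0000 +0.0117 -0.4313 -0.3187 -0.2325]
  T[2,:] = [+0.0000 +0.0570 -0.2275 +0.1963 +0.1168]
  T[3,:] = [+0.0000 +0.0081 +0.0039 +0.0349 -0.1347]
  T[4,:] = [+0.0000 -0.0107 +0.0477 -0.0179 -0.0334]
eigenvalue magnitudes: 0.2016, 0.0993, 0.0993, 0.0322, 0.0000.
spectral radius ρ = 0.2016; 0.2016 < 1, so it converges for any x₀.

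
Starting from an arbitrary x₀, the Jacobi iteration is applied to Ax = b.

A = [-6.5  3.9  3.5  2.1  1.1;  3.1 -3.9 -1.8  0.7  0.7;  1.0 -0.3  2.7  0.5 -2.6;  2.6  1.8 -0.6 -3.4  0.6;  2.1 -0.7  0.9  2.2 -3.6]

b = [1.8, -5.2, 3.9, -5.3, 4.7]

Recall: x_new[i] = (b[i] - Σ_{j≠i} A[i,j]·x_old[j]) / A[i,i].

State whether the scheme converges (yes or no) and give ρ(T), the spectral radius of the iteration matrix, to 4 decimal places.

no, ρ = 1.2084

A = D + L + U where D = diag(-6.5, -3.9, 2.7, -3.4, -3.6).
T_J = -D⁻¹(L+U): T[1,4] = -(0.7)/(-3.9) = +0.1795; T[1,1] = 0.
  T[0,:] = [+0.0000  +0.6000  +0.5385  +0.3231  +0.1692]
  T[1,:] = [+0.7949  +0.0000  -0.4615  +0.1795  +0.1795]
  T[2,:] = [-0.3704  +0.1111  +0.0000  -0.1852  +0.9630]
  T[3,:] = [+0.7647  +0.5294  -0.1765  +0.0000  +0.1765]
  T[4,:] = [+0.5833  -0.1944  +0.2500  +0.6111  +0.0000]
|roots of det(T-λI)|: 1.2084, 0.8881, 0.8881, 0.4234, 0.2532.
ρ = 1.2084; 1.2084 > 1 ⇒ diverges.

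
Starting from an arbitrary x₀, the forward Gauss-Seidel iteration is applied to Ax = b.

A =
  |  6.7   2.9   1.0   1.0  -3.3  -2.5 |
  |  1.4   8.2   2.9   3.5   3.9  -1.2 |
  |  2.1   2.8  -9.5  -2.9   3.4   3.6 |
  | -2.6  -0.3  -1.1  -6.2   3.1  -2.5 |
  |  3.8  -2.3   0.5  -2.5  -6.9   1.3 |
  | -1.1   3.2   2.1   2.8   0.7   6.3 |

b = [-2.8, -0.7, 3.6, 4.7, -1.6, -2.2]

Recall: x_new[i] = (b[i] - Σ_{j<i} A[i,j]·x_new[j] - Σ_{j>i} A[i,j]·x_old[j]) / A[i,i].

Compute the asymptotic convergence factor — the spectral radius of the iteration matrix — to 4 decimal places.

Write A = D+L+U with D = diag(6.7, 8.2, -9.5, -6.2, -6.9, 6.3).
T_GS = -(D+L)⁻¹U: row 0 first, T[0,2] = -(1)/(6.7) = -0.1493; later rows by forward substitution.
  T[0,:] = [+0.0000  -0.4328  -0.1493  -0.1493  +0.4925  +0.3731]
  T[1,:] = [+0.0000  +0.0739  -0.3282  -0.4013  -0.5597  +0.0826]
  T[2,:] = [+0.0000  -0.0739  -0.1297  -0.4565  +0.3018  +0.4858]
  T[3,:] = [+0.0000  +0.1910  +0.1015  +0.1630  +0.2670  -0.6499]
  T[4,:] = [+0.0000  -0.3376  -0.0190  -0.0406  +0.3830  +0.6370]
  T[5,:] = [+0.0000  -0.1359  +0.1409  +0.2620  +0.1085  +0.0793]
|λ(T)| sorted: 0.8824, 0.5728, 0.5728, 0.0816, 0.0325, 0.0000.
spectral radius ρ = 0.8824; 0.8824 < 1, so it converges for any x₀.

0.8824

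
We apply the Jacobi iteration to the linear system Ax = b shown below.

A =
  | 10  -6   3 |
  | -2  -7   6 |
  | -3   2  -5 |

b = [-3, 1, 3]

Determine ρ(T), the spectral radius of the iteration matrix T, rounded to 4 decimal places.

A = D + L + U where D = diag(10, -7, -5).
Jacobi T = -D⁻¹(L+U): T[1,0] = -(-2)/(-7) = -0.2857; T[1,1] = 0.
  T[0,:] = [+0.0000 +0.6000 -0.3000]
  T[1,:] = [-0.2857 +0.0000 +0.8571]
  T[2,:] = [-0.6000 +0.4000 +0.0000]
moduli |λ_i(T)| = 0.8266, 0.5760, 0.5760.
ρ = 0.8266; 0.8266 < 1: convergent.

0.8266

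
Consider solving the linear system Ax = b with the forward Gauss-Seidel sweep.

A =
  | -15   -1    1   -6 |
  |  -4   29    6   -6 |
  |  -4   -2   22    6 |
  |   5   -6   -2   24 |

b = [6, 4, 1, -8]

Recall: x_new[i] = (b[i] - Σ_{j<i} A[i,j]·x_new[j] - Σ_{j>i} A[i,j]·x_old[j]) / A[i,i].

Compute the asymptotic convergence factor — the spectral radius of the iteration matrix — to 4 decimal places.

0.2177

Let D = diag(-15, 29, 22, 24); L, U the strict triangles.
T_GS = -(D+L)⁻¹U: row 0 first, T[0,2] = -(1)/(-15) = +0.0667; later rows by forward substitution.
  T[0,:] = [+0.0000  -0.0667  +0.0667  -0.4000]
  T[1,:] = [+0.0000  -0.0092  -0.1977  +0.1517]
  T[2,:] = [+0.0000  -0.0130  -0.0059  -0.3317]
  T[3,:] = [+0.0000  +0.0105  -0.0638  +0.0936]
|λ(T)| sorted: 0.2177, 0.1047, 0.0344, 0.0000.
spectral radius ρ = 0.2177; 0.2177 < 1: convergent.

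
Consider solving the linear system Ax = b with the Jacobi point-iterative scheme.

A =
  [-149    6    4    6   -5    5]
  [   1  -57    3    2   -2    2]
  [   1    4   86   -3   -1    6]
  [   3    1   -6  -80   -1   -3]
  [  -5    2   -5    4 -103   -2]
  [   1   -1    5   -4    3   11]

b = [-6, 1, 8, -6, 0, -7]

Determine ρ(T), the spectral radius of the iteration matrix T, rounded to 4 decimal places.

Split A = D + L + U, D = diag(-149, -57, 86, -80, -103, 11).
Jacobi T = -D⁻¹(L+U): T[5,1] = -(-1)/(11) = +0.0909; T[5,5] = 0.
  T[0,:] = [+0.0000 +0.0403 +0.0268 +0.0403 -0.0336 +0.0336]
  T[1,:] = [+0.0175 +0.0000 +0.0526 +0.0351 -0.0351 +0.0351]
  T[2,:] = [-0.0116 -0.0465 +0.0000 +0.0349 +0.0116 -0.0698]
  T[3,:] = [+0.0375 +0.0125 -0.0750 +0.0000 -0.0125 -0.0375]
  T[4,:] = [-0.0485 +0.0194 -0.0485 +0.0388 +0.0000 -0.0194]
  T[5,:] = [-0.0909 +0.0909 -0.4545 +0.3636 -0.2727 +0.0000]
|λ(T)| sorted: 0.1870, 0.1551, 0.1551, 0.0579, 0.0243, 0.0042.
ρ = 0.1870; 0.1870 < 1, so it converges for any x₀.

0.1870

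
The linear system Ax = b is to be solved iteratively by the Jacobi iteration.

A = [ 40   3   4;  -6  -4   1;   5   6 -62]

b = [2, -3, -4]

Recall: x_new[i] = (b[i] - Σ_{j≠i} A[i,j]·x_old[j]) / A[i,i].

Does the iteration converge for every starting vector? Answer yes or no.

yes

Let D = diag(40, -4, -62); L, U the strict triangles.
Jacobi: T = -D⁻¹(L+U), T[2,0] = -(5)/(-62) = +0.0806; T[2,2] = 0.
  T[0,:] = [+0.0000  -0.0750  -0.1000]
  T[1,:] = [-1.5000  +0.0000  +0.2500]
  T[2,:] = [+0.0806  +0.0968  +0.0000]
|λ(T)| sorted: 0.4013, 0.2893, 0.1120.
ρ(T) = max|λ| = 0.4013; 0.4013 < 1 ⇒ converges.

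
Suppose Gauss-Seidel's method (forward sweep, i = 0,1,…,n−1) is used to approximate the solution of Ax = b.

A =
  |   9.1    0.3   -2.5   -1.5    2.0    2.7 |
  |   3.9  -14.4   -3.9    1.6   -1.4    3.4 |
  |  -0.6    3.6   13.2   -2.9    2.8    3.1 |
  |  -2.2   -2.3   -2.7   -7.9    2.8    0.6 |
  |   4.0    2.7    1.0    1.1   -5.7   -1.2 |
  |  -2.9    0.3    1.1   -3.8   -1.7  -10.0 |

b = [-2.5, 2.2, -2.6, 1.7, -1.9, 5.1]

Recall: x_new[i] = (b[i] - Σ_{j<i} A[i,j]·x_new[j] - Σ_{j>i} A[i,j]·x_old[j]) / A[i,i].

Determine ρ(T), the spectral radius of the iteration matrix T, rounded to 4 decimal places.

0.5177

A = D + L + U where D = diag(9.1, -14.4, 13.2, -7.9, -5.7, -10).
Gauss-Seidel: T = -(D+L)⁻¹U, row 0 first, T[0,3] = -(-1.5)/(9.1) = +0.1648; later rows by forward substitution.
  T[0,:] = [+0.0000, -0.0330, +0.2747, +0.1648, -0.2198, -0.2967]
  T[1,:] = [+0.0000, -0.0089, -0.1964, +0.1558, -0.1567, +0.1558]
  T[2,:] = [+0.0000, +0.0009, +0.0661, +0.1847, -0.1794, -0.2908]
  T[3,:] = [+0.0000, +0.0115, -0.0419, -0.1544, +0.5226, +0.2126]
  T[4,:] = [+0.0000, -0.0250, +0.1032, +0.1921, -0.1591, -0.3549]
  T[5,:] = [+0.0000, +0.0093, -0.0799, +0.0032, -0.1322, +0.0383]
|eigenvalues of T|: 0.5177, 0.3117, 0.0720, 0.0720, 0.0508, 0.0000.
ρ = 0.5177; 0.5177 < 1, so it converges for any x₀.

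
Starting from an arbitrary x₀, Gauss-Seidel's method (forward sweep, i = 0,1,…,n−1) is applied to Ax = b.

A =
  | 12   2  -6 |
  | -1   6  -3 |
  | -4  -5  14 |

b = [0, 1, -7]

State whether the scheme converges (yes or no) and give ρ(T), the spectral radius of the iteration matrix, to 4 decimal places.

yes, ρ = 0.2101

A = D + L + U where D = diag(12, 6, 14).
T_GS = -(D+L)⁻¹U: row 0 first, T[0,1] = -(2)/(12) = -0.1667; later rows by forward substitution.
  T[0,:] = [+0.0000 -0.1667 +0.5000]
  T[1,:] = [+0.0000 -0.0278 +0.5833]
  T[2,:] = [+0.0000 -0.0575 +0.3512]
|λ(T)| sorted: 0.2101, 0.1133, 0.0000.
ρ = 0.2101; 0.2101 < 1 ⇒ converges.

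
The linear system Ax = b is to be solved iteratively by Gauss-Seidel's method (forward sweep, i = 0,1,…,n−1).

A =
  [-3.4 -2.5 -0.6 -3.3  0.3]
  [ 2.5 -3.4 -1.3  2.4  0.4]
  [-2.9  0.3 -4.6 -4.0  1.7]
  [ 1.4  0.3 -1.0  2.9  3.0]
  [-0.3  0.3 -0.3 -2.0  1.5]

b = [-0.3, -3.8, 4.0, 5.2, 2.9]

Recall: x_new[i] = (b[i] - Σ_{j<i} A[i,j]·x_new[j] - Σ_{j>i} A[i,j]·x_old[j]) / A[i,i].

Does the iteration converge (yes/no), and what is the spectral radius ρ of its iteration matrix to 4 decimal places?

no, ρ = 1.2992

Split A = D + L + U, D = diag(-3.4, -3.4, -4.6, 2.9, 1.5).
T_GS = -(D+L)⁻¹U: row 0 first, T[0,4] = -(0.3)/(-3.4) = +0.0882; later rows by forward substitution.
  T[0,:] = [+0.0000  -0.7353  -0.1765  -0.9706  +0.0882]
  T[1,:] = [+0.0000  -0.5407  -0.5121  -0.0078  +0.1825]
  T[2,:] = [+0.0000  +0.4283  +0.0779  -0.2582  +0.3258]
  T[3,:] = [+0.0000  +0.5586  +0.1650  +0.3803  -0.9836]
  T[4,:] = [+0.0000  +0.7915  +0.3027  +0.2629  -1.2652]
eigenvalue magnitudes: 1.2992, 0.4113, 0.4113, 0.2302, 0.0000.
spectral radius ρ = 1.2992; 1.2992 > 1: divergent.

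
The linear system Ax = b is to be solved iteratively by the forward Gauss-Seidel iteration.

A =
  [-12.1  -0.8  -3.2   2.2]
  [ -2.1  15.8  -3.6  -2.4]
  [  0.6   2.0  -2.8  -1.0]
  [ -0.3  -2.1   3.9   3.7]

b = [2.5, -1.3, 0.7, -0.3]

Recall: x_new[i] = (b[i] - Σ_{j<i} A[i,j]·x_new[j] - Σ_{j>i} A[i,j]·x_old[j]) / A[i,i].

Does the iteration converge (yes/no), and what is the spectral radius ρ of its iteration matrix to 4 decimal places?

yes, ρ = 0.3160

Split A = D + L + U, D = diag(-12.1, 15.8, -2.8, 3.7).
GS T = -(D+L)⁻¹U: row 0 first, T[0,3] = -(2.2)/(-12.1) = +0.1818; later rows by forward substitution.
  T[0,:] = [+0.0000, -0.0661, -0.2645, +0.1818]
  T[1,:] = [+0.0000, -0.0088, +0.1927, +0.1761]
  T[2,:] = [+0.0000, -0.0204, +0.0810, -0.1924]
  T[3,:] = [+0.0000, +0.0112, +0.0026, +0.3175]
moduli |λ_i(T)| = 0.3160, 0.0372, 0.0372, 0.0000.
ρ = 0.3160; 0.3160 < 1: convergent.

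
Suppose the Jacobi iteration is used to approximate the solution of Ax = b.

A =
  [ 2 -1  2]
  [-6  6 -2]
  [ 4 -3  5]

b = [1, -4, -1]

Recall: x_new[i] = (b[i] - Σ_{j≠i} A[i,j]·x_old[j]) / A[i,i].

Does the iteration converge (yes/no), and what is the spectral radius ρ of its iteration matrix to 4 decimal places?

no, ρ = 1.4200

A = D + L + U where D = diag(2, 6, 5).
T_J = -D⁻¹(L+U): T[0,1] = -(-1)/(2) = +0.5000; T[0,0] = 0.
  T[0,:] = [+0.0000, +0.5000, -1.0000]
  T[1,:] = [+1.0000, +0.0000, +0.3333]
  T[2,:] = [-0.8000, +0.6000, +0.0000]
eigenvalue magnitudes: 1.4200, 0.7186, 0.7186.
spectral radius ρ = 1.4200; 1.4200 > 1: divergent.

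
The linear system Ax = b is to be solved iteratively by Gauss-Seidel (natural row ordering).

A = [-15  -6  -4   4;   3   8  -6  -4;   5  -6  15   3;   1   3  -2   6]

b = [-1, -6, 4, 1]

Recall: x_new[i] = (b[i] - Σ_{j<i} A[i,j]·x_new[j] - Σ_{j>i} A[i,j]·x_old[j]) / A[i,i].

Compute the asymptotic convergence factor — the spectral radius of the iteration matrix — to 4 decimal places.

A = D + L + U where D = diag(-15, 8, 15, 6).
Gauss-Seidel: T = -(D+L)⁻¹U, row 0 first, T[0,3] = -(4)/(-15) = +0.2667; later rows by forward substitution.
  T[0,:] = [+0.0000, -0.4000, -0.2667, +0.2667]
  T[1,:] = [+0.0000, +0.1500, +0.8500, +0.4000]
  T[2,:] = [+0.0000, +0.1933, +0.4289, -0.1289]
  T[3,:] = [+0.0000, +0.0561, -0.2376, -0.2874]
|λ(T)| sorted: 0.7174, 0.4564, 0.0305, 0.0000.
ρ(T) = max|λ| = 0.7174; 0.7174 < 1, so it converges for any x₀.

0.7174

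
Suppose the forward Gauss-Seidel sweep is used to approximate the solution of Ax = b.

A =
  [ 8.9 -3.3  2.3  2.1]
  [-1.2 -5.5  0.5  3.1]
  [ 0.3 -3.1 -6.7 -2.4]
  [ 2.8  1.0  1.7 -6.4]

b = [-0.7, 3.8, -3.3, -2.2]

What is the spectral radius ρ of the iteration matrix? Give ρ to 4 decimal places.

0.5995

Diagonal D = diag(8.9, -5.5, -6.7, -6.4); L, U strict lower/upper.
GS T = -(D+L)⁻¹U: row 0 first, T[0,3] = -(2.1)/(8.9) = -0.2360; later rows by forward substitution.
  T[0,:] = [+0.0000  +0.3708  -0.2584  -0.2360]
  T[1,:] = [+0.0000  -0.0809  +0.1473  +0.6151]
  T[2,:] = [+0.0000  +0.0540  -0.0797  -0.6534]
  T[3,:] = [+0.0000  +0.1639  -0.1112  -0.1807]
moduli |λ_i(T)| = 0.5995, 0.2178, 0.0405, 0.0000.
ρ = 0.5995; 0.5995 < 1 ⇒ converges.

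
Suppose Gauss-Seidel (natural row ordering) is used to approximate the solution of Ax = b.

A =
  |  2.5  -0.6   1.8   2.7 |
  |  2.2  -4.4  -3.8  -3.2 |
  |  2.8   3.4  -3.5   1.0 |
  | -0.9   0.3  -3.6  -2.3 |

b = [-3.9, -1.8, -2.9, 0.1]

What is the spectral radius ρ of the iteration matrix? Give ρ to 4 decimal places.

A = D + L + U where D = diag(2.5, -4.4, -3.5, -2.3).
Gauss-Seidel: T = -(D+L)⁻¹U, row 0 first, T[0,2] = -(1.8)/(2.5) = -0.7200; later rows by forward substitution.
  T[0,:] = [+0.0000, +0.2400, -0.7200, -1.0800]
  T[1,:] = [+0.0000, +0.1200, -1.2236, -1.2673]
  T[2,:] = [+0.0000, +0.3086, -1.7647, -1.8094]
  T[3,:] = [+0.0000, -0.5612, +2.8842, +3.0893]
moduli |λ_i(T)| = 1.6935, 0.1669, 0.0820, 0.0000.
ρ(T) = max|λ| = 1.6935; 1.6935 > 1, so it fails to converge.

1.6935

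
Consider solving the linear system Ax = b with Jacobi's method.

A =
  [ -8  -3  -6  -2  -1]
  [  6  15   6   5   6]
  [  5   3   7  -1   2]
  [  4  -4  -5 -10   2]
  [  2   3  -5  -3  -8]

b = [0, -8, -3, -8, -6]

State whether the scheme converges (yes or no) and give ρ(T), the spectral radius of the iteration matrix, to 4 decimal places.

no, ρ = 1.1259

Let D = diag(-8, 15, 7, -10, -8); L, U the strict triangles.
Jacobi T = -D⁻¹(L+U): T[4,2] = -(-5)/(-8) = -0.6250; T[4,4] = 0.
  T[0,:] = [+0.0000, -0.3750, -0.7500, -0.2500, -0.1250]
  T[1,:] = [-0.4000, +0.0000, -0.4000, -0.3333, -0.4000]
  T[2,:] = [-0.7143, -0.4286, +0.0000, +0.1429, -0.2857]
  T[3,:] = [+0.4000, -0.4000, -0.5000, +0.0000, +0.2000]
  T[4,:] = [+0.2500, +0.3750, -0.6250, -0.3750, +0.0000]
|λ(T)| sorted: 1.1259, 0.6869, 0.6869, 0.0537, 0.0537.
spectral radius ρ = 1.1259; 1.1259 > 1, so it fails to converge.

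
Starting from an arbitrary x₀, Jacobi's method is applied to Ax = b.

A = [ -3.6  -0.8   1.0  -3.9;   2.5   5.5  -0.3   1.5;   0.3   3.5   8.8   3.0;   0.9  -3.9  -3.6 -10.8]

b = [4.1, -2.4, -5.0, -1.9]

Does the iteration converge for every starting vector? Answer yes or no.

yes

Write A = D+L+U with D = diag(-3.6, 5.5, 8.8, -10.8).
Jacobi T = -D⁻¹(L+U): T[2,1] = -(3.5)/(8.8) = -0.3977; T[2,2] = 0.
  T[0,:] = [+0.0000, -0.2222, +0.2778, -1.0833]
  T[1,:] = [-0.4545, +0.0000, +0.0545, -0.2727]
  T[2,:] = [-0.0341, -0.3977, +0.0000, -0.3409]
  T[3,:] = [+0.0833, -0.3611, -0.3333, +0.0000]
eigenvalue magnitudes: 0.7145, 0.4432, 0.4432, 0.2854.
spectral radius ρ = 0.7145; 0.7145 < 1, so it converges for any x₀.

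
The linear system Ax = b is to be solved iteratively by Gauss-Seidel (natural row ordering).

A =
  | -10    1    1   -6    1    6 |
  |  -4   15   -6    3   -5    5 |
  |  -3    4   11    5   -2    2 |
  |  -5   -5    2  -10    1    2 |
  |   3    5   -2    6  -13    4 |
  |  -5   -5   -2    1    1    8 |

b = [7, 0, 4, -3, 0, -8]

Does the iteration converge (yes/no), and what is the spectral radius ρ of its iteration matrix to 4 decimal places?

yes, ρ = 0.8303

Diagonal D = diag(-10, 15, 11, -10, -13, 8); L, U strict lower/upper.
Gauss-Seidel: T = -(D+L)⁻¹U, row 0 first, T[0,2] = -(1)/(-10) = +0.1000; later rows by forward substitution.
  T[0,:] = [+0.0000, +0.1000, +0.1000, -0.6000, +0.1000, +0.6000]
  T[1,:] = [+0.0000, +0.0267, +0.4267, -0.3600, +0.3600, -0.1733]
  T[2,:] = [+0.0000, +0.0176, -0.1279, -0.4873, +0.0782, +0.0448]
  T[3,:] = [+0.0000, -0.0598, -0.2889, +0.3825, -0.1144, -0.0044]
  T[4,:] = [+0.0000, +0.0030, +0.0735, -0.0254, +0.0967, +0.3706]
  T[5,:] = [+0.0000, +0.0907, +0.3241, -0.7665, +0.3093, +0.2321]
|eigenvalues of T|: 0.8303, 0.3113, 0.1920, 0.0839, 0.0839, 0.0000.
ρ(T) = max|λ| = 0.8303; 0.8303 < 1 ⇒ converges.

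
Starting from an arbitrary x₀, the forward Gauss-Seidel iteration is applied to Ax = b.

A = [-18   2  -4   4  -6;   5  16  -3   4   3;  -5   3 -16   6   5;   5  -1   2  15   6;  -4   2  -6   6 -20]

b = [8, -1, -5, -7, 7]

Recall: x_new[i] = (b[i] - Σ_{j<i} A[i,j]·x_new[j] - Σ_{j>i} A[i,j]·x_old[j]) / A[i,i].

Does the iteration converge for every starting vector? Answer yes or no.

Diagonal D = diag(-18, 16, -16, 15, -20); L, U strict lower/upper.
Gauss-Seidel: T = -(D+L)⁻¹U, row 0 first, T[0,2] = -(-4)/(-18) = -0.2222; later rows by forward substitution.
  T[0,:] = [+0.0000  +0.1111  -0.2222  +0.2222  -0.3333]
  T[1,:] = [+0.0000  -0.0347  +0.2569  -0.3194  -0.0833]
  T[2,:] = [+0.0000  -0.0412  +0.1176  +0.2457  +0.4010]
  T[3,:] = [+0.0000  -0.0339  +0.0755  -0.1281  -0.3479]
  T[4,:] = [+0.0000  -0.0235  +0.0575  -0.1885  -0.1664]
|λ(T)| sorted: 0.5049, 0.1081, 0.1081, 0.1060, 0.0000.
spectral radius ρ = 0.5049; 0.5049 < 1 ⇒ converges.

yes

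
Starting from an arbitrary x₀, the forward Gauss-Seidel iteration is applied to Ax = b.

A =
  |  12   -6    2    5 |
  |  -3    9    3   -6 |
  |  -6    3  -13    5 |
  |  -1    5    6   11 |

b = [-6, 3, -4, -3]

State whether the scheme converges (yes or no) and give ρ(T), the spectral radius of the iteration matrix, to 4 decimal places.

yes, ρ = 0.8895

Let D = diag(12, 9, -13, 11); L, U the strict triangles.
T_GS = -(D+L)⁻¹U: row 0 first, T[0,3] = -(5)/(12) = -0.4167; later rows by forward substitution.
  T[0,:] = [+0.0000  +0.5000  -0.1667  -0.4167]
  T[1,:] = [+0.0000  +0.1667  -0.3889  +0.5278]
  T[2,:] = [+0.0000  -0.1923  -0.0128  +0.6987]
  T[3,:] = [+0.0000  +0.0746  +0.1686  -0.6589]
|eigenvalues of T|: 0.8895, 0.3666, 0.0179, 0.0000.
ρ(T) = max|λ| = 0.8895; 0.8895 < 1: convergent.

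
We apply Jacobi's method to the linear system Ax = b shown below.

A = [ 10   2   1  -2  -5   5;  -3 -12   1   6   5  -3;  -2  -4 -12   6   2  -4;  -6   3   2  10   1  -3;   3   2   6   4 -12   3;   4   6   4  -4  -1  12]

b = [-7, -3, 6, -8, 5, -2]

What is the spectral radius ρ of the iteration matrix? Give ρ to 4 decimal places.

1.2306

Diagonal D = diag(10, -12, -12, 10, -12, 12); L, U strict lower/upper.
Jacobi: T = -D⁻¹(L+U), T[5,2] = -(4)/(12) = -0.3333; T[5,5] = 0.
  T[0,:] = [+0.0000  -0.2000  -0.1000  +0.2000  +0.5000  -0.5000]
  T[1,:] = [-0.2500  +0.0000  +0.0833  +0.5000  +0.4167  -0.2500]
  T[2,:] = [-0.1667  -0.3333  +0.0000  +0.5000  +0.1667  -0.3333]
  T[3,:] = [+0.6000  -0.3000  -0.2000  +0.0000  -0.1000  +0.3000]
  T[4,:] = [+0.2500  +0.1667  +0.5000  +0.3333  +0.0000  +0.2500]
  T[5,:] = [-0.3333  -0.5000  -0.3333  +0.3333  +0.0833  +0.0000]
eigenvalue magnitudes: 1.2306, 0.6007, 0.5777, 0.5777, 0.1812, 0.1812.
ρ = 1.2306; 1.2306 > 1 ⇒ diverges.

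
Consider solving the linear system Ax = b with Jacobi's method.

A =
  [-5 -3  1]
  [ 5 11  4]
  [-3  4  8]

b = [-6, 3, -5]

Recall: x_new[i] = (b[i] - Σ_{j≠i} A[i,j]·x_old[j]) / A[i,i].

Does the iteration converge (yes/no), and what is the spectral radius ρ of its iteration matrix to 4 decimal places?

Write A = D+L+U with D = diag(-5, 11, 8).
Jacobi: T = -D⁻¹(L+U), T[0,2] = -(1)/(-5) = +0.2000; T[0,0] = 0.
  T[0,:] = [+0.0000  -0.6000  +0.2000]
  T[1,:] = [-0.4545  +0.0000  -0.3636]
  T[2,:] = [+0.3750  -0.5000  +0.0000]
|λ(T)| sorted: 0.8267, 0.5435, 0.2833.
ρ = 0.8267; 0.8267 < 1: convergent.

yes, ρ = 0.8267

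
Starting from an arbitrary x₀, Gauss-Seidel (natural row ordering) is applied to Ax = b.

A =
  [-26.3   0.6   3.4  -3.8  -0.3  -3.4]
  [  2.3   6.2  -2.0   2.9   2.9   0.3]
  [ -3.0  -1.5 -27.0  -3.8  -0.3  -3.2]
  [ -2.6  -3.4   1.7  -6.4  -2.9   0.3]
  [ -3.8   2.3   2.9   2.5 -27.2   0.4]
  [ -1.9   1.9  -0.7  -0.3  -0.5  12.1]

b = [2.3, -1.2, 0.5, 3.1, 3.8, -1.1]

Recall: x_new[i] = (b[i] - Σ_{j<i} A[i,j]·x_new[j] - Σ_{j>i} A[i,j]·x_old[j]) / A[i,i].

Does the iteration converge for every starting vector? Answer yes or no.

Write A = D+L+U with D = diag(-26.3, 6.2, -27, -6.4, -27.2, 12.1).
GS T = -(D+L)⁻¹U: row 0 first, T[0,5] = -(-3.4)/(-26.3) = -0.1293; later rows by forward substitution.
  T[0,:] = [+0.0000, +0.0228, +0.1293, -0.1445, -0.0114, -0.1293]
  T[1,:] = [+0.0000, -0.0085, +0.2746, -0.4141, -0.4635, -0.0004]
  T[2,:] = [+0.0000, -0.0021, -0.0296, -0.1017, +0.0159, -0.1041]
  T[3,:] = [+0.0000, -0.0053, -0.2063, +0.2517, -0.1980, +0.0720]
  T[4,:] = [+0.0000, -0.0046, -0.0170, -0.0025, -0.0541, +0.0282]
  T[5,:] = [+0.0000, +0.0045, -0.0304, +0.0426, +0.0648, -0.0233]
eigenvalue magnitudes: 0.3273, 0.1147, 0.1147, 0.0285, 0.0088, 0.0000.
ρ = 0.3273; 0.3273 < 1 ⇒ converges.

yes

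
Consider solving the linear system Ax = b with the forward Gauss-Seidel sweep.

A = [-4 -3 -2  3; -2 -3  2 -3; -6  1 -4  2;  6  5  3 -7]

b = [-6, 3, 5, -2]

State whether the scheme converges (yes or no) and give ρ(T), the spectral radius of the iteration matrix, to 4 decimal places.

Let D = diag(-4, -3, -4, -7); L, U the strict triangles.
GS T = -(D+L)⁻¹U: row 0 first, T[0,3] = -(3)/(-4) = +0.7500; later rows by forward substitution.
  T[0,:] = [+0.0000  -0.7500  -0.5000  +0.7500]
  T[1,:] = [+0.0000  +0.5000  +1.0000  -1.5000]
  T[2,:] = [+0.0000  +1.2500  +1.0000  -1.0000]
  T[3,:] = [+0.0000  +0.2500  +0.7143  -0.8571]
eigenvalue magnitudes: 1.2593, 0.8232, 0.2067, 0.0000.
ρ = 1.2593; 1.2593 > 1 ⇒ diverges.

no, ρ = 1.2593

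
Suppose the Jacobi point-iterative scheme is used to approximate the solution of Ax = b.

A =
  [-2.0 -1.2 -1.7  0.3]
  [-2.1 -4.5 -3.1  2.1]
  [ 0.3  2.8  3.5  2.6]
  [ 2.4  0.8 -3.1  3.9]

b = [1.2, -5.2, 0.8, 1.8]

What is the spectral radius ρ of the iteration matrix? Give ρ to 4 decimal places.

Split A = D + L + U, D = diag(-2, -4.5, 3.5, 3.9).
Jacobi T = -D⁻¹(L+U): T[2,0] = -(0.3)/(3.5) = -0.0857; T[2,2] = 0.
  T[0,:] = [+0.0000  -0.6000  -0.8500  +0.1500]
  T[1,:] = [-0.4667  +0.0000  -0.6889  +0.4667]
  T[2,:] = [-0.0857  -0.8000  +0.0000  -0.7429]
  T[3,:] = [-0.6154  -0.2051  +0.7949  +0.0000]
moduli |λ_i(T)| = 1.1213, 0.9281, 0.9281, 0.3511.
spectral radius ρ = 1.1213; 1.1213 > 1: divergent.

1.1213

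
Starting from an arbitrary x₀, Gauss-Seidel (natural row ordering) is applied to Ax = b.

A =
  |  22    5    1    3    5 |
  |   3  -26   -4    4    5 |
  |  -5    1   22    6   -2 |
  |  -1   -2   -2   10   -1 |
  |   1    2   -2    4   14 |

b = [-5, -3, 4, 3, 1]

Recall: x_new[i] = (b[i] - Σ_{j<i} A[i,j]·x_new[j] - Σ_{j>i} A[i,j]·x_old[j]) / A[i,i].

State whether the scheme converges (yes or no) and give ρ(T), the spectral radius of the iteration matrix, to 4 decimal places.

Let D = diag(22, -26, 22, 10, 14); L, U the strict triangles.
Gauss-Seidel: T = -(D+L)⁻¹U, row 0 first, T[0,1] = -(5)/(22) = -0.2273; later rows by forward substitution.
  T[0,:] = [+0.0000 -0.2273 -0.0455 -0.1364 -0.2273]
  T[1,:] = [+0.0000 -0.0262 -0.1591 +0.1381 +0.1661]
  T[2,:] = [+0.0000 -0.0505 -0.0031 -0.3100 +0.0317]
  T[3,:] = [+0.0000 -0.0381 -0.0370 -0.0480 +0.1168]
  T[4,:] = [+0.0000 +0.0236 +0.0361 -0.0406 -0.0363]
|eigenvalues of T|: 0.2048, 0.0798, 0.0798, 0.0522, 0.0000.
ρ = 0.2048; 0.2048 < 1: convergent.

yes, ρ = 0.2048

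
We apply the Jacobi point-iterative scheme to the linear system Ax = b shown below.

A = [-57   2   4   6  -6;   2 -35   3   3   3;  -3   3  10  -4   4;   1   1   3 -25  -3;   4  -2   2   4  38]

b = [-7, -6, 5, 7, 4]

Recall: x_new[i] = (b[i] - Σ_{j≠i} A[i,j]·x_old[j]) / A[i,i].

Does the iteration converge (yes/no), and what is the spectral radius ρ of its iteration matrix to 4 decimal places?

yes, ρ = 0.3826

Diagonal D = diag(-57, -35, 10, -25, 38); L, U strict lower/upper.
Jacobi: T = -D⁻¹(L+U), T[2,4] = -(4)/(10) = -0.4000; T[2,2] = 0.
  T[0,:] = [+0.0000 +0.0351 +0.0702 +0.1053 -0.1053]
  T[1,:] = [+0.0571 +0.0000 +0.0857 +0.0857 +0.0857]
  T[2,:] = [+0.3000 -0.3000 +0.0000 +0.4000 -0.4000]
  T[3,:] = [+0.0400 +0.0400 +0.1200 +0.0000 -0.1200]
  T[4,:] = [-0.1053 +0.0526 -0.0526 -0.1053 +0.0000]
|λ(T)| sorted: 0.3826, 0.1904, 0.1518, 0.0376, 0.0376.
ρ(T) = max|λ| = 0.3826; 0.3826 < 1 ⇒ converges.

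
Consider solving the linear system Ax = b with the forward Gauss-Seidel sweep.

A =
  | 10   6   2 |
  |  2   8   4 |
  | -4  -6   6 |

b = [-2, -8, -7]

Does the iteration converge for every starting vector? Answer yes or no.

Split A = D + L + U, D = diag(10, 8, 6).
GS T = -(D+L)⁻¹U: row 0 first, T[0,1] = -(6)/(10) = -0.6000; later rows by forward substitution.
  T[0,:] = [+0.0000  -0.6000  -0.2000]
  T[1,:] = [+0.0000  +0.1500  -0.4500]
  T[2,:] = [+0.0000  -0.2500  -0.5833]
moduli |λ_i(T)| = 0.7136, 0.2803, 0.0000.
ρ = 0.7136; 0.7136 < 1, so it converges for any x₀.

yes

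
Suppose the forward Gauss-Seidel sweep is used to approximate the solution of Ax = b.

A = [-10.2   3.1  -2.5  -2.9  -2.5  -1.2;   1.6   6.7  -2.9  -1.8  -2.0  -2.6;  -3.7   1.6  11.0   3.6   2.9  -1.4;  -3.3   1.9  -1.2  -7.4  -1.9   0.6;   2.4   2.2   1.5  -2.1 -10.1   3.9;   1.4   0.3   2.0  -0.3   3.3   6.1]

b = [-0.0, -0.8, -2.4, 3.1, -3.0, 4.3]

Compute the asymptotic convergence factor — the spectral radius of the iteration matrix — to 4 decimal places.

Write A = D+L+U with D = diag(-10.2, 6.7, 11, -7.4, -10.1, 6.1).
GS T = -(D+L)⁻¹U: row 0 first, T[0,1] = -(3.1)/(-10.2) = +0.3039; later rows by forward substitution.
  T[0,:] = [+0.0000 +0.3039 -0.2451 -0.2843 -0.2451 -0.1176]
  T[1,:] = [+0.0000 -0.0726 +0.4914 +0.3366 +0.3570 +0.4162]
  T[2,:] = [+0.0000 +0.1128 -0.1539 -0.4719 -0.3980 +0.0272]
  T[3,:] = [+0.0000 -0.1725 +0.2604 +0.2897 +0.0088 +0.2360]
  T[4,:] = [+0.0000 +0.1090 -0.0282 -0.1246 -0.0414 +0.4038]
  T[5,:] = [+0.0000 -0.1706 +0.1106 +0.2850 +0.1920 -0.2092]
|roots of det(T-λI)|: 0.5634, 0.3165, 0.3165, 0.1317, 0.1317, 0.0000.
ρ = 0.5634; 0.5634 < 1: convergent.

0.5634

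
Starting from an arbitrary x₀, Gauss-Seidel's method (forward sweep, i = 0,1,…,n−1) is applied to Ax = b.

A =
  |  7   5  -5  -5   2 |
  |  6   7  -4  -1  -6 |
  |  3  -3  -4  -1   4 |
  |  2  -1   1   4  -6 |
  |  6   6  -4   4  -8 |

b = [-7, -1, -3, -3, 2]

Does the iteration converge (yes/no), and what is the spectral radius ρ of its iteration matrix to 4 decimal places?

no, ρ = 1.6027

Diagonal D = diag(7, 7, -4, 4, -8); L, U strict lower/upper.
Gauss-Seidel: T = -(D+L)⁻¹U, row 0 first, T[0,2] = -(-5)/(7) = +0.7143; later rows by forward substitution.
  T[0,:] = [+0.0000  -0.7143  +0.7143  +0.7143  -0.2857]
  T[1,:] = [+0.0000  +0.6122  -0.0408  -0.4694  +1.1020]
  T[2,:] = [+0.0000  -0.9949  +0.5663  +0.6378  -0.0408]
  T[3,:] = [+0.0000  +0.7589  -0.5089  -0.6339  +1.9286]
  T[4,:] = [+0.0000  +0.8004  -0.0325  -0.4522  +1.5969]
|eigenvalues of T|: 1.6027, 0.6118, 0.6118, 0.1914, 0.0000.
spectral radius ρ = 1.6027; 1.6027 > 1: divergent.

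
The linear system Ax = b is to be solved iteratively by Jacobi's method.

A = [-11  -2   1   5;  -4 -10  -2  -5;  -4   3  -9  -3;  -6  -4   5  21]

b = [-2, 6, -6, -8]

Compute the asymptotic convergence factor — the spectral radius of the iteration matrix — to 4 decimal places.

Let D = diag(-11, -10, -9, 21); L, U the strict triangles.
Jacobi T = -D⁻¹(L+U): T[2,0] = -(-4)/(-9) = -0.4444; T[2,2] = 0.
  T[0,:] = [+0.0000  -0.1818  +0.0909  +0.4545]
  T[1,:] = [-0.4000  +0.0000  -0.2000  -0.5000]
  T[2,:] = [-0.4444  +0.3333  +0.0000  -0.3333]
  T[3,:] = [+0.2857  +0.1905  -0.2381  +0.0000]
|eigenvalues of T|: 0.5252, 0.3684, 0.3684, 0.3549.
spectral radius ρ = 0.5252; 0.5252 < 1 ⇒ converges.

0.5252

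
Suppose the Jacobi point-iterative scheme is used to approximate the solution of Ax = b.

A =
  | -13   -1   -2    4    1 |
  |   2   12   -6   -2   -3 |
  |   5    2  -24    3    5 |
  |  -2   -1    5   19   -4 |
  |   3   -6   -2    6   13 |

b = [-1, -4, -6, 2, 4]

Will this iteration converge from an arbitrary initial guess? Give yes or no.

yes

Let D = diag(-13, 12, -24, 19, 13); L, U the strict triangles.
Jacobi T = -D⁻¹(L+U): T[2,0] = -(5)/(-24) = +0.2083; T[2,2] = 0.
  T[0,:] = [+0.0000 -0.0769 -0.1538 +0.3077 +0.0769]
  T[1,:] = [-0.1667 +0.0000 +0.5000 +0.1667 +0.2500]
  T[2,:] = [+0.2083 +0.0833 +0.0000 +0.1250 +0.2083]
  T[3,:] = [+0.1053 +0.0526 -0.2632 +0.0000 +0.2105]
  T[4,:] = [-0.2308 +0.4615 +0.1538 -0.4615 +0.0000]
|roots of det(T-λI)|: 0.5289, 0.3516, 0.3516, 0.2693, 0.2693.
spectral radius ρ = 0.5289; 0.5289 < 1: convergent.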